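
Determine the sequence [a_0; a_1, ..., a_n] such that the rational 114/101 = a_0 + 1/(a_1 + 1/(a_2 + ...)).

[1; 7, 1, 3, 3]

Run the Euclidean algorithm on 114 and 101; the successive quotients are the partial quotients a_0, a_1, ... (each step inverts the fractional part left over by the previous one):
  114 = 1*101 + 13, so a_0 = 1.
  101 = 7*13 + 10, so a_1 = 7.
  13 = 1*10 + 3, so a_2 = 1.
  10 = 3*3 + 1, so a_3 = 3.
  3 = 3*1 + 0, so a_4 = 3.
The remainder reaches 0 after 5 divisions, so the expansion has 5 partial quotients, read off in order.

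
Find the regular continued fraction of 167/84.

Run the Euclidean algorithm on 167 and 84; the successive quotients are the partial quotients a_0, a_1, ... (each step inverts the fractional part left over by the previous one):
  167 = 1*84 + 83, so a_0 = 1.
  84 = 1*83 + 1, so a_1 = 1.
  83 = 83*1 + 0, so a_2 = 83.
The remainder reaches 0 after 3 divisions, so the expansion has 3 partial quotients, read off in order.

[1; 1, 83]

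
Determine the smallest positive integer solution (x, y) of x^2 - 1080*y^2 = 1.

(x, y) = (5291, 161)

First expand sqrt(1080) as a continued fraction. With x_i = (sqrt(1080) + m_i)/d_i and (m_0, d_0) = (0, 1): a_0 = floor(sqrt(1080)) = 32, since 32^2 = 1024 <= 1080 < 1089 = 33^2.
Iterate m_{i+1} = d_i*a_i - m_i, d_{i+1} = (1080 - m_{i+1}^2)/d_i, a_{i+1} = floor((a_0 + m_{i+1})/d_{i+1}):
  m_1 = 1*32 - 0 = 32, d_1 = (1080 - 32^2)/1 = 56/1 = 56, a_1 = floor((32 + 32)/56) = 1.
  m_2 = 56*1 - 32 = 24, d_2 = (1080 - 24^2)/56 = 504/56 = 9, a_2 = floor((32 + 24)/9) = 6.
  m_3 = 9*6 - 24 = 30, d_3 = (1080 - 30^2)/9 = 180/9 = 20, a_3 = floor((32 + 30)/20) = 3.
  m_4 = 20*3 - 30 = 30, d_4 = (1080 - 30^2)/20 = 180/20 = 9, a_4 = floor((32 + 30)/9) = 6.
  m_5 = 9*6 - 30 = 24, d_5 = (1080 - 24^2)/9 = 504/9 = 56, a_5 = floor((32 + 24)/56) = 1.
  m_6 = 56*1 - 24 = 32, d_6 = (1080 - 32^2)/56 = 56/56 = 1, a_6 = floor((32 + 32)/1) = 64.
  m_7 = 1*64 - 32 = 32, d_7 = (1080 - 32^2)/1 = 56/1 = 56: (m_7, d_7) = (m_1, d_1) = (32, 56), so from here the quotients repeat a_1, ..., a_6; the period length is 6.
So sqrt(1080) = [32; (1, 6, 3, 6, 1, 64)] with period length k = 6.
k is even, so the fundamental solution of x^2 - 1080y^2 = 1 is (p_{k-1}, q_{k-1}) = (p_5, q_5); compute convergents through index 5.
Convergents (p_i = a_i*p_{i-1} + p_{i-2}, q_i = a_i*q_{i-1} + q_{i-2} with p_{-2}=0, p_{-1}=1, q_{-2}=1, q_{-1}=0):
  i=0: a_0=32, p_0 = 32*1 + 0 = 32, q_0 = 32*0 + 1 = 1.
  i=1: a_1=1, p_1 = 1*32 + 1 = 33, q_1 = 1*1 + 0 = 1.
  i=2: a_2=6, p_2 = 6*33 + 32 = 230, q_2 = 6*1 + 1 = 7.
  i=3: a_3=3, p_3 = 3*230 + 33 = 723, q_3 = 3*7 + 1 = 22.
  i=4: a_4=6, p_4 = 6*723 + 230 = 4568, q_4 = 6*22 + 7 = 139.
  i=5: a_5=1, p_5 = 1*4568 + 723 = 5291, q_5 = 1*139 + 22 = 161.
Check: 5291^2 - 1080*161^2 = 27994681 - 27994680 = 1, so (x, y) = (5291, 161) solves the equation, and by the theorem it is the least positive solution.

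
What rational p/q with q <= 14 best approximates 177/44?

Expand x = 177/44 as a continued fraction with the Euclidean algorithm:
  177 = 4*44 + 1, so a_0 = 4.
  44 = 44*1 + 0, so a_1 = 44.
so x = [4; 44].
Convergents (p_i = a_i*p_{i-1} + p_{i-2}, q_i = a_i*q_{i-1} + q_{i-2} with p_{-2}=0, p_{-1}=1, q_{-2}=1, q_{-1}=0), until the denominator exceeds 14:
  i=0: a_0=4, p_0 = 4*1 + 0 = 4, q_0 = 4*0 + 1 = 1.
  i=1: a_1=44, p_1 = 44*4 + 1 = 177, q_1 = 44*1 + 0 = 44.
q_1 = 44 > 14, so the last convergent with denominator <= 14 is p_0/q_0 = 4/1.
The closest fraction with denominator <= 14 is either p_0/q_0 or the intermediate fraction (k*p_0 + p_{-1})/(k*q_0 + q_{-1}) with the largest k >= 1 whose denominator stays <= 14; these approach x as k grows, and every other convergent or intermediate fraction in range is farther away.
Largest k: floor((14 - q_{-1})/q_0) = floor((14 - 0)/1) = 14 (using the seeds p_{-1} = 1, q_{-1} = 0).
That gives (14*4 + 1)/(14*1 + 0) = 57/14.
Compare the errors: |x - 4/1| = |177*1 - 4*44|/(44*1) = 1/44, and |x - 57/14| = |177*14 - 57*44|/(44*14) = 30/616.
Cross-multiplying, 1*616 = 616 < 1320 = 30*44, so 1/44 is smaller: the convergent 4/1 is closer to x than 57/14.

4/1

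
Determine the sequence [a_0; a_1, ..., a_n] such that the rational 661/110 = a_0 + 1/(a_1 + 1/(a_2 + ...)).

[6; 110]

Run the Euclidean algorithm on 661 and 110; the successive quotients are the partial quotients a_0, a_1, ... (each step inverts the fractional part left over by the previous one):
  661 = 6*110 + 1, so a_0 = 6.
  110 = 110*1 + 0, so a_1 = 110.
The remainder reaches 0 after 2 divisions, so the expansion has 2 partial quotients, read off in order.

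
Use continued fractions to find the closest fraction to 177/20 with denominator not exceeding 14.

Expand x = 177/20 as a continued fraction with the Euclidean algorithm:
  177 = 8*20 + 17, so a_0 = 8.
  20 = 1*17 + 3, so a_1 = 1.
  17 = 5*3 + 2, so a_2 = 5.
  3 = 1*2 + 1, so a_3 = 1.
  2 = 2*1 + 0, so a_4 = 2.
so x = [8; 1, 5, 1, 2].
Convergents (p_i = a_i*p_{i-1} + p_{i-2}, q_i = a_i*q_{i-1} + q_{i-2} with p_{-2}=0, p_{-1}=1, q_{-2}=1, q_{-1}=0), until the denominator exceeds 14:
  i=0: a_0=8, p_0 = 8*1 + 0 = 8, q_0 = 8*0 + 1 = 1.
  i=1: a_1=1, p_1 = 1*8 + 1 = 9, q_1 = 1*1 + 0 = 1.
  i=2: a_2=5, p_2 = 5*9 + 8 = 53, q_2 = 5*1 + 1 = 6.
  i=3: a_3=1, p_3 = 1*53 + 9 = 62, q_3 = 1*6 + 1 = 7.
  i=4: a_4=2, p_4 = 2*62 + 53 = 177, q_4 = 2*7 + 6 = 20.
q_4 = 20 > 14, so the last convergent with denominator <= 14 is p_3/q_3 = 62/7.
The closest fraction with denominator <= 14 is either p_3/q_3 or the intermediate fraction (k*p_3 + p_2)/(k*q_3 + q_2) with the largest k >= 1 whose denominator stays <= 14; these approach x as k grows, and every other convergent or intermediate fraction in range is farther away.
Largest k: floor((14 - q_2)/q_3) = floor((14 - 6)/7) = 1.
That gives (1*62 + 53)/(1*7 + 6) = 115/13.
Compare the errors: |x - 62/7| = |177*7 - 62*20|/(20*7) = 1/140, and |x - 115/13| = |177*13 - 115*20|/(20*13) = 1/260.
Cross-multiplying, 1*140 = 140 < 260 = 1*260, so 1/260 is smaller: the intermediate fraction 115/13 is closer to x than 62/7.

115/13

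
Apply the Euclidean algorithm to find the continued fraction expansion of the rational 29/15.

Run the Euclidean algorithm on 29 and 15; the successive quotients are the partial quotients a_0, a_1, ... (each step inverts the fractional part left over by the previous one):
  29 = 1*15 + 14, so a_0 = 1.
  15 = 1*14 + 1, so a_1 = 1.
  14 = 14*1 + 0, so a_2 = 14.
The remainder reaches 0 after 3 divisions, so the expansion has 3 partial quotients, read off in order.

[1; 1, 14]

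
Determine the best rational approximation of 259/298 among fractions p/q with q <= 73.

Expand x = 259/298 as a continued fraction with the Euclidean algorithm:
  259 = 0*298 + 259, so a_0 = 0.
  298 = 1*259 + 39, so a_1 = 1.
  259 = 6*39 + 25, so a_2 = 6.
  39 = 1*25 + 14, so a_3 = 1.
  25 = 1*14 + 11, so a_4 = 1.
  14 = 1*11 + 3, so a_5 = 1.
  11 = 3*3 + 2, so a_6 = 3.
  3 = 1*2 + 1, so a_7 = 1.
  2 = 2*1 + 0, so a_8 = 2.
so x = [0; 1, 6, 1, 1, 1, 3, 1, 2].
Convergents (p_i = a_i*p_{i-1} + p_{i-2}, q_i = a_i*q_{i-1} + q_{i-2} with p_{-2}=0, p_{-1}=1, q_{-2}=1, q_{-1}=0), until the denominator exceeds 73:
  i=0: a_0=0, p_0 = 0*1 + 0 = 0, q_0 = 0*0 + 1 = 1.
  i=1: a_1=1, p_1 = 1*0 + 1 = 1, q_1 = 1*1 + 0 = 1.
  i=2: a_2=6, p_2 = 6*1 + 0 = 6, q_2 = 6*1 + 1 = 7.
  i=3: a_3=1, p_3 = 1*6 + 1 = 7, q_3 = 1*7 + 1 = 8.
  i=4: a_4=1, p_4 = 1*7 + 6 = 13, q_4 = 1*8 + 7 = 15.
  i=5: a_5=1, p_5 = 1*13 + 7 = 20, q_5 = 1*15 + 8 = 23.
  i=6: a_6=3, p_6 = 3*20 + 13 = 73, q_6 = 3*23 + 15 = 84.
q_6 = 84 > 73, so the last convergent with denominator <= 73 is p_5/q_5 = 20/23.
The closest fraction with denominator <= 73 is either p_5/q_5 or the intermediate fraction (k*p_5 + p_4)/(k*q_5 + q_4) with the largest k >= 1 whose denominator stays <= 73; these approach x as k grows, and every other convergent or intermediate fraction in range is farther away.
Largest k: floor((73 - q_4)/q_5) = floor((73 - 15)/23) = 2.
That gives (2*20 + 13)/(2*23 + 15) = 53/61.
Compare the errors: |x - 20/23| = |259*23 - 20*298|/(298*23) = 3/6854, and |x - 53/61| = |259*61 - 53*298|/(298*61) = 5/18178.
Cross-multiplying, 5*6854 = 34270 < 54534 = 3*18178, so 5/18178 is smaller: the intermediate fraction 53/61 is closer to x than 20/23.

53/61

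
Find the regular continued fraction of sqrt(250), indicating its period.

Write x_i = (sqrt(250) + m_i)/d_i with (m_0, d_0) = (0, 1). a_0 = floor(sqrt(250)) = 15, since 15^2 = 225 <= 250 < 256 = 16^2.
Iterate m_{i+1} = d_i*a_i - m_i, d_{i+1} = (250 - m_{i+1}^2)/d_i, a_{i+1} = floor((a_0 + m_{i+1})/d_{i+1}):
  m_1 = 1*15 - 0 = 15, d_1 = (250 - 15^2)/1 = 25/1 = 25, a_1 = floor((15 + 15)/25) = 1.
  m_2 = 25*1 - 15 = 10, d_2 = (250 - 10^2)/25 = 150/25 = 6, a_2 = floor((15 + 10)/6) = 4.
  m_3 = 6*4 - 10 = 14, d_3 = (250 - 14^2)/6 = 54/6 = 9, a_3 = floor((15 + 14)/9) = 3.
  m_4 = 9*3 - 14 = 13, d_4 = (250 - 13^2)/9 = 81/9 = 9, a_4 = floor((15 + 13)/9) = 3.
  m_5 = 9*3 - 13 = 14, d_5 = (250 - 14^2)/9 = 54/9 = 6, a_5 = floor((15 + 14)/6) = 4.
  m_6 = 6*4 - 14 = 10, d_6 = (250 - 10^2)/6 = 150/6 = 25, a_6 = floor((15 + 10)/25) = 1.
  m_7 = 25*1 - 10 = 15, d_7 = (250 - 15^2)/25 = 25/25 = 1, a_7 = floor((15 + 15)/1) = 30.
  m_8 = 1*30 - 15 = 15, d_8 = (250 - 15^2)/1 = 25/1 = 25: (m_8, d_8) = (m_1, d_1) = (15, 25), so from here the quotients repeat a_1, ..., a_7; the period length is 7.
Hence the expansion of sqrt(250) is a_0 = 15 followed by the repeating block 1, 4, 3, 3, 4, 1, 30 (period 7).

[15; (1, 4, 3, 3, 4, 1, 30)]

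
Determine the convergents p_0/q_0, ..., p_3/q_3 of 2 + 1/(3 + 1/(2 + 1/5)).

Using the convergent recurrence p_i = a_i*p_{i-1} + p_{i-2}, q_i = a_i*q_{i-1} + q_{i-2} with p_{-2}=0, p_{-1}=1, q_{-2}=1, q_{-1}=0:
  i=0: a_0=2, p_0 = 2*1 + 0 = 2, q_0 = 2*0 + 1 = 1.
  i=1: a_1=3, p_1 = 3*2 + 1 = 7, q_1 = 3*1 + 0 = 3.
  i=2: a_2=2, p_2 = 2*7 + 2 = 16, q_2 = 2*3 + 1 = 7.
  i=3: a_3=5, p_3 = 5*16 + 7 = 87, q_3 = 5*7 + 3 = 38.

2/1, 7/3, 16/7, 87/38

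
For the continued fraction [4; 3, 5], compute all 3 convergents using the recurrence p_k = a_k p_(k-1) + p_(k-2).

Using the convergent recurrence p_i = a_i*p_{i-1} + p_{i-2}, q_i = a_i*q_{i-1} + q_{i-2} with p_{-2}=0, p_{-1}=1, q_{-2}=1, q_{-1}=0:
  i=0: a_0=4, p_0 = 4*1 + 0 = 4, q_0 = 4*0 + 1 = 1.
  i=1: a_1=3, p_1 = 3*4 + 1 = 13, q_1 = 3*1 + 0 = 3.
  i=2: a_2=5, p_2 = 5*13 + 4 = 69, q_2 = 5*3 + 1 = 16.

4/1, 13/3, 69/16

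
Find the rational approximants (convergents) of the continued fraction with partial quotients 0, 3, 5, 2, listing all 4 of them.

Using the convergent recurrence p_i = a_i*p_{i-1} + p_{i-2}, q_i = a_i*q_{i-1} + q_{i-2} with p_{-2}=0, p_{-1}=1, q_{-2}=1, q_{-1}=0:
  i=0: a_0=0, p_0 = 0*1 + 0 = 0, q_0 = 0*0 + 1 = 1.
  i=1: a_1=3, p_1 = 3*0 + 1 = 1, q_1 = 3*1 + 0 = 3.
  i=2: a_2=5, p_2 = 5*1 + 0 = 5, q_2 = 5*3 + 1 = 16.
  i=3: a_3=2, p_3 = 2*5 + 1 = 11, q_3 = 2*16 + 3 = 35.

0/1, 1/3, 5/16, 11/35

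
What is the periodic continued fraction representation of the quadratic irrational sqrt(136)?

Write x_i = (sqrt(136) + m_i)/d_i with (m_0, d_0) = (0, 1). a_0 = floor(sqrt(136)) = 11, since 11^2 = 121 <= 136 < 144 = 12^2.
Iterate m_{i+1} = d_i*a_i - m_i, d_{i+1} = (136 - m_{i+1}^2)/d_i, a_{i+1} = floor((a_0 + m_{i+1})/d_{i+1}):
  m_1 = 1*11 - 0 = 11, d_1 = (136 - 11^2)/1 = 15/1 = 15, a_1 = floor((11 + 11)/15) = 1.
  m_2 = 15*1 - 11 = 4, d_2 = (136 - 4^2)/15 = 120/15 = 8, a_2 = floor((11 + 4)/8) = 1.
  m_3 = 8*1 - 4 = 4, d_3 = (136 - 4^2)/8 = 120/8 = 15, a_3 = floor((11 + 4)/15) = 1.
  m_4 = 15*1 - 4 = 11, d_4 = (136 - 11^2)/15 = 15/15 = 1, a_4 = floor((11 + 11)/1) = 22.
  m_5 = 1*22 - 11 = 11, d_5 = (136 - 11^2)/1 = 15/1 = 15: (m_5, d_5) = (m_1, d_1) = (11, 15), so from here the quotients repeat a_1, ..., a_4; the period length is 4.
Hence the expansion of sqrt(136) is a_0 = 11 followed by the repeating block 1, 1, 1, 22 (period 4).

[11; (1, 1, 1, 22)]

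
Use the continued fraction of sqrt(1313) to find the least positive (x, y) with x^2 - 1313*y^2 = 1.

First expand sqrt(1313) as a continued fraction. With x_i = (sqrt(1313) + m_i)/d_i and (m_0, d_0) = (0, 1): a_0 = floor(sqrt(1313)) = 36, since 36^2 = 1296 <= 1313 < 1369 = 37^2.
Iterate m_{i+1} = d_i*a_i - m_i, d_{i+1} = (1313 - m_{i+1}^2)/d_i, a_{i+1} = floor((a_0 + m_{i+1})/d_{i+1}):
  m_1 = 1*36 - 0 = 36, d_1 = (1313 - 36^2)/1 = 17/1 = 17, a_1 = floor((36 + 36)/17) = 4.
  m_2 = 17*4 - 36 = 32, d_2 = (1313 - 32^2)/17 = 289/17 = 17, a_2 = floor((36 + 32)/17) = 4.
  m_3 = 17*4 - 32 = 36, d_3 = (1313 - 36^2)/17 = 17/17 = 1, a_3 = floor((36 + 36)/1) = 72.
  m_4 = 1*72 - 36 = 36, d_4 = (1313 - 36^2)/1 = 17/1 = 17: (m_4, d_4) = (m_1, d_1) = (36, 17), so from here the quotients repeat a_1, ..., a_3; the period length is 3.
So sqrt(1313) = [36; (4, 4, 72)] with period length k = 3.
k is odd, so (p_{k-1}, q_{k-1}) only solves x^2 - 1313y^2 = -1 and the fundamental solution of x^2 - 1313y^2 = 1 is (p_{2k-1}, q_{2k-1}) = (p_5, q_5); compute convergents through index 5, running through the period twice.
Convergents (p_i = a_i*p_{i-1} + p_{i-2}, q_i = a_i*q_{i-1} + q_{i-2} with p_{-2}=0, p_{-1}=1, q_{-2}=1, q_{-1}=0):
  i=0: a_0=36, p_0 = 36*1 + 0 = 36, q_0 = 36*0 + 1 = 1.
  i=1: a_1=4, p_1 = 4*36 + 1 = 145, q_1 = 4*1 + 0 = 4.
  i=2: a_2=4, p_2 = 4*145 + 36 = 616, q_2 = 4*4 + 1 = 17.
  i=3: a_3=72, p_3 = 72*616 + 145 = 44497, q_3 = 72*17 + 4 = 1228.
  i=4: a_4=4, p_4 = 4*44497 + 616 = 178604, q_4 = 4*1228 + 17 = 4929.
  i=5: a_5=4, p_5 = 4*178604 + 44497 = 758913, q_5 = 4*4929 + 1228 = 20944.
Indeed p_2^2 - 1313*q_2^2 = 379456 - 379457 = -1, not +1.
Check: 758913^2 - 1313*20944^2 = 575948941569 - 575948941568 = 1, so (x, y) = (758913, 20944) solves the equation, and by the theorem it is the least positive solution.

(x, y) = (758913, 20944)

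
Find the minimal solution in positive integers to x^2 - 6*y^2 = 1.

(x, y) = (5, 2)

First expand sqrt(6) as a continued fraction. With x_i = (sqrt(6) + m_i)/d_i and (m_0, d_0) = (0, 1): a_0 = floor(sqrt(6)) = 2, since 2^2 = 4 <= 6 < 9 = 3^2.
Iterate m_{i+1} = d_i*a_i - m_i, d_{i+1} = (6 - m_{i+1}^2)/d_i, a_{i+1} = floor((a_0 + m_{i+1})/d_{i+1}):
  m_1 = 1*2 - 0 = 2, d_1 = (6 - 2^2)/1 = 2/1 = 2, a_1 = floor((2 + 2)/2) = 2.
  m_2 = 2*2 - 2 = 2, d_2 = (6 - 2^2)/2 = 2/2 = 1, a_2 = floor((2 + 2)/1) = 4.
  m_3 = 1*4 - 2 = 2, d_3 = (6 - 2^2)/1 = 2/1 = 2: (m_3, d_3) = (m_1, d_1) = (2, 2), so from here the quotients repeat a_1, a_2; the period length is 2.
So sqrt(6) = [2; (2, 4)] with period length k = 2.
k is even, so the fundamental solution of x^2 - 6y^2 = 1 is (p_{k-1}, q_{k-1}) = (p_1, q_1); compute convergents through index 1.
Convergents (p_i = a_i*p_{i-1} + p_{i-2}, q_i = a_i*q_{i-1} + q_{i-2} with p_{-2}=0, p_{-1}=1, q_{-2}=1, q_{-1}=0):
  i=0: a_0=2, p_0 = 2*1 + 0 = 2, q_0 = 2*0 + 1 = 1.
  i=1: a_1=2, p_1 = 2*2 + 1 = 5, q_1 = 2*1 + 0 = 2.
Check: 5^2 - 6*2^2 = 25 - 24 = 1, so (x, y) = (5, 2) solves the equation, and by the theorem it is the least positive solution.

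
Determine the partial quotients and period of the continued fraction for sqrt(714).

[26; (1, 2, 1, 1, 2, 1, 1, 2, 1, 52)]

Write x_i = (sqrt(714) + m_i)/d_i with (m_0, d_0) = (0, 1). a_0 = floor(sqrt(714)) = 26, since 26^2 = 676 <= 714 < 729 = 27^2.
Iterate m_{i+1} = d_i*a_i - m_i, d_{i+1} = (714 - m_{i+1}^2)/d_i, a_{i+1} = floor((a_0 + m_{i+1})/d_{i+1}):
  m_1 = 1*26 - 0 = 26, d_1 = (714 - 26^2)/1 = 38/1 = 38, a_1 = floor((26 + 26)/38) = 1.
  m_2 = 38*1 - 26 = 12, d_2 = (714 - 12^2)/38 = 570/38 = 15, a_2 = floor((26 + 12)/15) = 2.
  m_3 = 15*2 - 12 = 18, d_3 = (714 - 18^2)/15 = 390/15 = 26, a_3 = floor((26 + 18)/26) = 1.
  m_4 = 26*1 - 18 = 8, d_4 = (714 - 8^2)/26 = 650/26 = 25, a_4 = floor((26 + 8)/25) = 1.
  m_5 = 25*1 - 8 = 17, d_5 = (714 - 17^2)/25 = 425/25 = 17, a_5 = floor((26 + 17)/17) = 2.
  m_6 = 17*2 - 17 = 17, d_6 = (714 - 17^2)/17 = 425/17 = 25, a_6 = floor((26 + 17)/25) = 1.
  m_7 = 25*1 - 17 = 8, d_7 = (714 - 8^2)/25 = 650/25 = 26, a_7 = floor((26 + 8)/26) = 1.
  m_8 = 26*1 - 8 = 18, d_8 = (714 - 18^2)/26 = 390/26 = 15, a_8 = floor((26 + 18)/15) = 2.
  m_9 = 15*2 - 18 = 12, d_9 = (714 - 12^2)/15 = 570/15 = 38, a_9 = floor((26 + 12)/38) = 1.
  m_10 = 38*1 - 12 = 26, d_10 = (714 - 26^2)/38 = 38/38 = 1, a_10 = floor((26 + 26)/1) = 52.
  m_11 = 1*52 - 26 = 26, d_11 = (714 - 26^2)/1 = 38/1 = 38: (m_11, d_11) = (m_1, d_1) = (26, 38), so from here the quotients repeat a_1, ..., a_10; the period length is 10.
Hence the expansion of sqrt(714) is a_0 = 26 followed by the repeating block 1, 2, 1, 1, 2, 1, 1, 2, 1, 52 (period 10).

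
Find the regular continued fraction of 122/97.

Run the Euclidean algorithm on 122 and 97; the successive quotients are the partial quotients a_0, a_1, ... (each step inverts the fractional part left over by the previous one):
  122 = 1*97 + 25, so a_0 = 1.
  97 = 3*25 + 22, so a_1 = 3.
  25 = 1*22 + 3, so a_2 = 1.
  22 = 7*3 + 1, so a_3 = 7.
  3 = 3*1 + 0, so a_4 = 3.
The remainder reaches 0 after 5 divisions, so the expansion has 5 partial quotients, read off in order.

[1; 3, 1, 7, 3]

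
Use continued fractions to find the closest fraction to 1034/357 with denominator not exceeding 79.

Expand x = 1034/357 as a continued fraction with the Euclidean algorithm:
  1034 = 2*357 + 320, so a_0 = 2.
  357 = 1*320 + 37, so a_1 = 1.
  320 = 8*37 + 24, so a_2 = 8.
  37 = 1*24 + 13, so a_3 = 1.
  24 = 1*13 + 11, so a_4 = 1.
  13 = 1*11 + 2, so a_5 = 1.
  11 = 5*2 + 1, so a_6 = 5.
  2 = 2*1 + 0, so a_7 = 2.
so x = [2; 1, 8, 1, 1, 1, 5, 2].
Convergents (p_i = a_i*p_{i-1} + p_{i-2}, q_i = a_i*q_{i-1} + q_{i-2} with p_{-2}=0, p_{-1}=1, q_{-2}=1, q_{-1}=0), until the denominator exceeds 79:
  i=0: a_0=2, p_0 = 2*1 + 0 = 2, q_0 = 2*0 + 1 = 1.
  i=1: a_1=1, p_1 = 1*2 + 1 = 3, q_1 = 1*1 + 0 = 1.
  i=2: a_2=8, p_2 = 8*3 + 2 = 26, q_2 = 8*1 + 1 = 9.
  i=3: a_3=1, p_3 = 1*26 + 3 = 29, q_3 = 1*9 + 1 = 10.
  i=4: a_4=1, p_4 = 1*29 + 26 = 55, q_4 = 1*10 + 9 = 19.
  i=5: a_5=1, p_5 = 1*55 + 29 = 84, q_5 = 1*19 + 10 = 29.
  i=6: a_6=5, p_6 = 5*84 + 55 = 475, q_6 = 5*29 + 19 = 164.
q_6 = 164 > 79, so the last convergent with denominator <= 79 is p_5/q_5 = 84/29.
The closest fraction with denominator <= 79 is either p_5/q_5 or the intermediate fraction (k*p_5 + p_4)/(k*q_5 + q_4) with the largest k >= 1 whose denominator stays <= 79; these approach x as k grows, and every other convergent or intermediate fraction in range is farther away.
Largest k: floor((79 - q_4)/q_5) = floor((79 - 19)/29) = 2.
That gives (2*84 + 55)/(2*29 + 19) = 223/77.
Compare the errors: |x - 84/29| = |1034*29 - 84*357|/(357*29) = 2/10353, and |x - 223/77| = |1034*77 - 223*357|/(357*77) = 7/27489.
Cross-multiplying, 2*27489 = 54978 < 72471 = 7*10353, so 2/10353 is smaller: the convergent 84/29 is closer to x than 223/77.

84/29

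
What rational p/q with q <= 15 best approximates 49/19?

Expand x = 49/19 as a continued fraction with the Euclidean algorithm:
  49 = 2*19 + 11, so a_0 = 2.
  19 = 1*11 + 8, so a_1 = 1.
  11 = 1*8 + 3, so a_2 = 1.
  8 = 2*3 + 2, so a_3 = 2.
  3 = 1*2 + 1, so a_4 = 1.
  2 = 2*1 + 0, so a_5 = 2.
so x = [2; 1, 1, 2, 1, 2].
Convergents (p_i = a_i*p_{i-1} + p_{i-2}, q_i = a_i*q_{i-1} + q_{i-2} with p_{-2}=0, p_{-1}=1, q_{-2}=1, q_{-1}=0), until the denominator exceeds 15:
  i=0: a_0=2, p_0 = 2*1 + 0 = 2, q_0 = 2*0 + 1 = 1.
  i=1: a_1=1, p_1 = 1*2 + 1 = 3, q_1 = 1*1 + 0 = 1.
  i=2: a_2=1, p_2 = 1*3 + 2 = 5, q_2 = 1*1 + 1 = 2.
  i=3: a_3=2, p_3 = 2*5 + 3 = 13, q_3 = 2*2 + 1 = 5.
  i=4: a_4=1, p_4 = 1*13 + 5 = 18, q_4 = 1*5 + 2 = 7.
  i=5: a_5=2, p_5 = 2*18 + 13 = 49, q_5 = 2*7 + 5 = 19.
q_5 = 19 > 15, so the last convergent with denominator <= 15 is p_4/q_4 = 18/7.
The closest fraction with denominator <= 15 is either p_4/q_4 or the intermediate fraction (k*p_4 + p_3)/(k*q_4 + q_3) with the largest k >= 1 whose denominator stays <= 15; these approach x as k grows, and every other convergent or intermediate fraction in range is farther away.
Largest k: floor((15 - q_3)/q_4) = floor((15 - 5)/7) = 1.
That gives (1*18 + 13)/(1*7 + 5) = 31/12.
Compare the errors: |x - 18/7| = |49*7 - 18*19|/(19*7) = 1/133, and |x - 31/12| = |49*12 - 31*19|/(19*12) = 1/228.
Cross-multiplying, 1*133 = 133 < 228 = 1*228, so 1/228 is smaller: the intermediate fraction 31/12 is closer to x than 18/7.

31/12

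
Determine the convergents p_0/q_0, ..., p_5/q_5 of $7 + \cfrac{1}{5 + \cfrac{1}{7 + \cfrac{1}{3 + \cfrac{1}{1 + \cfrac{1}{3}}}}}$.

Using the convergent recurrence p_i = a_i*p_{i-1} + p_{i-2}, q_i = a_i*q_{i-1} + q_{i-2} with p_{-2}=0, p_{-1}=1, q_{-2}=1, q_{-1}=0:
  i=0: a_0=7, p_0 = 7*1 + 0 = 7, q_0 = 7*0 + 1 = 1.
  i=1: a_1=5, p_1 = 5*7 + 1 = 36, q_1 = 5*1 + 0 = 5.
  i=2: a_2=7, p_2 = 7*36 + 7 = 259, q_2 = 7*5 + 1 = 36.
  i=3: a_3=3, p_3 = 3*259 + 36 = 813, q_3 = 3*36 + 5 = 113.
  i=4: a_4=1, p_4 = 1*813 + 259 = 1072, q_4 = 1*113 + 36 = 149.
  i=5: a_5=3, p_5 = 3*1072 + 813 = 4029, q_5 = 3*149 + 113 = 560.

7/1, 36/5, 259/36, 813/113, 1072/149, 4029/560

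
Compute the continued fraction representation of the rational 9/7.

Run the Euclidean algorithm on 9 and 7; the successive quotients are the partial quotients a_0, a_1, ... (each step inverts the fractional part left over by the previous one):
  9 = 1*7 + 2, so a_0 = 1.
  7 = 3*2 + 1, so a_1 = 3.
  2 = 2*1 + 0, so a_2 = 2.
The remainder reaches 0 after 3 divisions, so the expansion has 3 partial quotients, read off in order.

[1; 3, 2]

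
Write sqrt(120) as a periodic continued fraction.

[10; (1, 20)]

Write x_i = (sqrt(120) + m_i)/d_i with (m_0, d_0) = (0, 1). a_0 = floor(sqrt(120)) = 10, since 10^2 = 100 <= 120 < 121 = 11^2.
Iterate m_{i+1} = d_i*a_i - m_i, d_{i+1} = (120 - m_{i+1}^2)/d_i, a_{i+1} = floor((a_0 + m_{i+1})/d_{i+1}):
  m_1 = 1*10 - 0 = 10, d_1 = (120 - 10^2)/1 = 20/1 = 20, a_1 = floor((10 + 10)/20) = 1.
  m_2 = 20*1 - 10 = 10, d_2 = (120 - 10^2)/20 = 20/20 = 1, a_2 = floor((10 + 10)/1) = 20.
  m_3 = 1*20 - 10 = 10, d_3 = (120 - 10^2)/1 = 20/1 = 20: (m_3, d_3) = (m_1, d_1) = (10, 20), so from here the quotients repeat a_1, a_2; the period length is 2.
Hence the expansion of sqrt(120) is a_0 = 10 followed by the repeating block 1, 20 (period 2).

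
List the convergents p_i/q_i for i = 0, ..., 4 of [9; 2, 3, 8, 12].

9/1, 19/2, 66/7, 547/58, 6630/703

Using the convergent recurrence p_i = a_i*p_{i-1} + p_{i-2}, q_i = a_i*q_{i-1} + q_{i-2} with p_{-2}=0, p_{-1}=1, q_{-2}=1, q_{-1}=0:
  i=0: a_0=9, p_0 = 9*1 + 0 = 9, q_0 = 9*0 + 1 = 1.
  i=1: a_1=2, p_1 = 2*9 + 1 = 19, q_1 = 2*1 + 0 = 2.
  i=2: a_2=3, p_2 = 3*19 + 9 = 66, q_2 = 3*2 + 1 = 7.
  i=3: a_3=8, p_3 = 8*66 + 19 = 547, q_3 = 8*7 + 2 = 58.
  i=4: a_4=12, p_4 = 12*547 + 66 = 6630, q_4 = 12*58 + 7 = 703.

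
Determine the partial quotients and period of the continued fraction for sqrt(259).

Write x_i = (sqrt(259) + m_i)/d_i with (m_0, d_0) = (0, 1). a_0 = floor(sqrt(259)) = 16, since 16^2 = 256 <= 259 < 289 = 17^2.
Iterate m_{i+1} = d_i*a_i - m_i, d_{i+1} = (259 - m_{i+1}^2)/d_i, a_{i+1} = floor((a_0 + m_{i+1})/d_{i+1}):
  m_1 = 1*16 - 0 = 16, d_1 = (259 - 16^2)/1 = 3/1 = 3, a_1 = floor((16 + 16)/3) = 10.
  m_2 = 3*10 - 16 = 14, d_2 = (259 - 14^2)/3 = 63/3 = 21, a_2 = floor((16 + 14)/21) = 1.
  m_3 = 21*1 - 14 = 7, d_3 = (259 - 7^2)/21 = 210/21 = 10, a_3 = floor((16 + 7)/10) = 2.
  m_4 = 10*2 - 7 = 13, d_4 = (259 - 13^2)/10 = 90/10 = 9, a_4 = floor((16 + 13)/9) = 3.
  m_5 = 9*3 - 13 = 14, d_5 = (259 - 14^2)/9 = 63/9 = 7, a_5 = floor((16 + 14)/7) = 4.
  m_6 = 7*4 - 14 = 14, d_6 = (259 - 14^2)/7 = 63/7 = 9, a_6 = floor((16 + 14)/9) = 3.
  m_7 = 9*3 - 14 = 13, d_7 = (259 - 13^2)/9 = 90/9 = 10, a_7 = floor((16 + 13)/10) = 2.
  m_8 = 10*2 - 13 = 7, d_8 = (259 - 7^2)/10 = 210/10 = 21, a_8 = floor((16 + 7)/21) = 1.
  m_9 = 21*1 - 7 = 14, d_9 = (259 - 14^2)/21 = 63/21 = 3, a_9 = floor((16 + 14)/3) = 10.
  m_10 = 3*10 - 14 = 16, d_10 = (259 - 16^2)/3 = 3/3 = 1, a_10 = floor((16 + 16)/1) = 32.
  m_11 = 1*32 - 16 = 16, d_11 = (259 - 16^2)/1 = 3/1 = 3: (m_11, d_11) = (m_1, d_1) = (16, 3), so from here the quotients repeat a_1, ..., a_10; the period length is 10.
Hence the expansion of sqrt(259) is a_0 = 16 followed by the repeating block 10, 1, 2, 3, 4, 3, 2, 1, 10, 32 (period 10).

[16; (10, 1, 2, 3, 4, 3, 2, 1, 10, 32)]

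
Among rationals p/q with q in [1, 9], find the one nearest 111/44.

Expand x = 111/44 as a continued fraction with the Euclidean algorithm:
  111 = 2*44 + 23, so a_0 = 2.
  44 = 1*23 + 21, so a_1 = 1.
  23 = 1*21 + 2, so a_2 = 1.
  21 = 10*2 + 1, so a_3 = 10.
  2 = 2*1 + 0, so a_4 = 2.
so x = [2; 1, 1, 10, 2].
Convergents (p_i = a_i*p_{i-1} + p_{i-2}, q_i = a_i*q_{i-1} + q_{i-2} with p_{-2}=0, p_{-1}=1, q_{-2}=1, q_{-1}=0), until the denominator exceeds 9:
  i=0: a_0=2, p_0 = 2*1 + 0 = 2, q_0 = 2*0 + 1 = 1.
  i=1: a_1=1, p_1 = 1*2 + 1 = 3, q_1 = 1*1 + 0 = 1.
  i=2: a_2=1, p_2 = 1*3 + 2 = 5, q_2 = 1*1 + 1 = 2.
  i=3: a_3=10, p_3 = 10*5 + 3 = 53, q_3 = 10*2 + 1 = 21.
q_3 = 21 > 9, so the last convergent with denominator <= 9 is p_2/q_2 = 5/2.
The closest fraction with denominator <= 9 is either p_2/q_2 or the intermediate fraction (k*p_2 + p_1)/(k*q_2 + q_1) with the largest k >= 1 whose denominator stays <= 9; these approach x as k grows, and every other convergent or intermediate fraction in range is farther away.
Largest k: floor((9 - q_1)/q_2) = floor((9 - 1)/2) = 4.
That gives (4*5 + 3)/(4*2 + 1) = 23/9.
Compare the errors: |x - 5/2| = |111*2 - 5*44|/(44*2) = 2/88, and |x - 23/9| = |111*9 - 23*44|/(44*9) = 13/396.
Cross-multiplying, 2*396 = 792 < 1144 = 13*88, so 2/88 is smaller: the convergent 5/2 is closer to x than 23/9.

5/2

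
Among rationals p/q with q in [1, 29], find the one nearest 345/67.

Expand x = 345/67 as a continued fraction with the Euclidean algorithm:
  345 = 5*67 + 10, so a_0 = 5.
  67 = 6*10 + 7, so a_1 = 6.
  10 = 1*7 + 3, so a_2 = 1.
  7 = 2*3 + 1, so a_3 = 2.
  3 = 3*1 + 0, so a_4 = 3.
so x = [5; 6, 1, 2, 3].
Convergents (p_i = a_i*p_{i-1} + p_{i-2}, q_i = a_i*q_{i-1} + q_{i-2} with p_{-2}=0, p_{-1}=1, q_{-2}=1, q_{-1}=0), until the denominator exceeds 29:
  i=0: a_0=5, p_0 = 5*1 + 0 = 5, q_0 = 5*0 + 1 = 1.
  i=1: a_1=6, p_1 = 6*5 + 1 = 31, q_1 = 6*1 + 0 = 6.
  i=2: a_2=1, p_2 = 1*31 + 5 = 36, q_2 = 1*6 + 1 = 7.
  i=3: a_3=2, p_3 = 2*36 + 31 = 103, q_3 = 2*7 + 6 = 20.
  i=4: a_4=3, p_4 = 3*103 + 36 = 345, q_4 = 3*20 + 7 = 67.
q_4 = 67 > 29, so the last convergent with denominator <= 29 is p_3/q_3 = 103/20.
The closest fraction with denominator <= 29 is either p_3/q_3 or the intermediate fraction (k*p_3 + p_2)/(k*q_3 + q_2) with the largest k >= 1 whose denominator stays <= 29; these approach x as k grows, and every other convergent or intermediate fraction in range is farther away.
Largest k: floor((29 - q_2)/q_3) = floor((29 - 7)/20) = 1.
That gives (1*103 + 36)/(1*20 + 7) = 139/27.
Compare the errors: |x - 103/20| = |345*20 - 103*67|/(67*20) = 1/1340, and |x - 139/27| = |345*27 - 139*67|/(67*27) = 2/1809.
Cross-multiplying, 1*1809 = 1809 < 2680 = 2*1340, so 1/1340 is smaller: the convergent 103/20 is closer to x than 139/27.

103/20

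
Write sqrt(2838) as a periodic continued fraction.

Write x_i = (sqrt(2838) + m_i)/d_i with (m_0, d_0) = (0, 1). a_0 = floor(sqrt(2838)) = 53, since 53^2 = 2809 <= 2838 < 2916 = 54^2.
Iterate m_{i+1} = d_i*a_i - m_i, d_{i+1} = (2838 - m_{i+1}^2)/d_i, a_{i+1} = floor((a_0 + m_{i+1})/d_{i+1}):
  m_1 = 1*53 - 0 = 53, d_1 = (2838 - 53^2)/1 = 29/1 = 29, a_1 = floor((53 + 53)/29) = 3.
  m_2 = 29*3 - 53 = 34, d_2 = (2838 - 34^2)/29 = 1682/29 = 58, a_2 = floor((53 + 34)/58) = 1.
  m_3 = 58*1 - 34 = 24, d_3 = (2838 - 24^2)/58 = 2262/58 = 39, a_3 = floor((53 + 24)/39) = 1.
  m_4 = 39*1 - 24 = 15, d_4 = (2838 - 15^2)/39 = 2613/39 = 67, a_4 = floor((53 + 15)/67) = 1.
  m_5 = 67*1 - 15 = 52, d_5 = (2838 - 52^2)/67 = 134/67 = 2, a_5 = floor((53 + 52)/2) = 52.
  m_6 = 2*52 - 52 = 52, d_6 = (2838 - 52^2)/2 = 134/2 = 67, a_6 = floor((53 + 52)/67) = 1.
  m_7 = 67*1 - 52 = 15, d_7 = (2838 - 15^2)/67 = 2613/67 = 39, a_7 = floor((53 + 15)/39) = 1.
  m_8 = 39*1 - 15 = 24, d_8 = (2838 - 24^2)/39 = 2262/39 = 58, a_8 = floor((53 + 24)/58) = 1.
  m_9 = 58*1 - 24 = 34, d_9 = (2838 - 34^2)/58 = 1682/58 = 29, a_9 = floor((53 + 34)/29) = 3.
  m_10 = 29*3 - 34 = 53, d_10 = (2838 - 53^2)/29 = 29/29 = 1, a_10 = floor((53 + 53)/1) = 106.
  m_11 = 1*106 - 53 = 53, d_11 = (2838 - 53^2)/1 = 29/1 = 29: (m_11, d_11) = (m_1, d_1) = (53, 29), so from here the quotients repeat a_1, ..., a_10; the period length is 10.
Hence the expansion of sqrt(2838) is a_0 = 53 followed by the repeating block 3, 1, 1, 1, 52, 1, 1, 1, 3, 106 (period 10).

[53; (3, 1, 1, 1, 52, 1, 1, 1, 3, 106)]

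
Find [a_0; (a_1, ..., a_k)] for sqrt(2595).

[50; (1, 15, 1, 100)]

Write x_i = (sqrt(2595) + m_i)/d_i with (m_0, d_0) = (0, 1). a_0 = floor(sqrt(2595)) = 50, since 50^2 = 2500 <= 2595 < 2601 = 51^2.
Iterate m_{i+1} = d_i*a_i - m_i, d_{i+1} = (2595 - m_{i+1}^2)/d_i, a_{i+1} = floor((a_0 + m_{i+1})/d_{i+1}):
  m_1 = 1*50 - 0 = 50, d_1 = (2595 - 50^2)/1 = 95/1 = 95, a_1 = floor((50 + 50)/95) = 1.
  m_2 = 95*1 - 50 = 45, d_2 = (2595 - 45^2)/95 = 570/95 = 6, a_2 = floor((50 + 45)/6) = 15.
  m_3 = 6*15 - 45 = 45, d_3 = (2595 - 45^2)/6 = 570/6 = 95, a_3 = floor((50 + 45)/95) = 1.
  m_4 = 95*1 - 45 = 50, d_4 = (2595 - 50^2)/95 = 95/95 = 1, a_4 = floor((50 + 50)/1) = 100.
  m_5 = 1*100 - 50 = 50, d_5 = (2595 - 50^2)/1 = 95/1 = 95: (m_5, d_5) = (m_1, d_1) = (50, 95), so from here the quotients repeat a_1, ..., a_4; the period length is 4.
Hence the expansion of sqrt(2595) is a_0 = 50 followed by the repeating block 1, 15, 1, 100 (period 4).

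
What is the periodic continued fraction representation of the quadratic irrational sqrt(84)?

[9; (6, 18)]

Write x_i = (sqrt(84) + m_i)/d_i with (m_0, d_0) = (0, 1). a_0 = floor(sqrt(84)) = 9, since 9^2 = 81 <= 84 < 100 = 10^2.
Iterate m_{i+1} = d_i*a_i - m_i, d_{i+1} = (84 - m_{i+1}^2)/d_i, a_{i+1} = floor((a_0 + m_{i+1})/d_{i+1}):
  m_1 = 1*9 - 0 = 9, d_1 = (84 - 9^2)/1 = 3/1 = 3, a_1 = floor((9 + 9)/3) = 6.
  m_2 = 3*6 - 9 = 9, d_2 = (84 - 9^2)/3 = 3/3 = 1, a_2 = floor((9 + 9)/1) = 18.
  m_3 = 1*18 - 9 = 9, d_3 = (84 - 9^2)/1 = 3/1 = 3: (m_3, d_3) = (m_1, d_1) = (9, 3), so from here the quotients repeat a_1, a_2; the period length is 2.
Hence the expansion of sqrt(84) is a_0 = 9 followed by the repeating block 6, 18 (period 2).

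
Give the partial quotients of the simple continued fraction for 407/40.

[10; 5, 1, 2, 2]

Run the Euclidean algorithm on 407 and 40; the successive quotients are the partial quotients a_0, a_1, ... (each step inverts the fractional part left over by the previous one):
  407 = 10*40 + 7, so a_0 = 10.
  40 = 5*7 + 5, so a_1 = 5.
  7 = 1*5 + 2, so a_2 = 1.
  5 = 2*2 + 1, so a_3 = 2.
  2 = 2*1 + 0, so a_4 = 2.
The remainder reaches 0 after 5 divisions, so the expansion has 5 partial quotients, read off in order.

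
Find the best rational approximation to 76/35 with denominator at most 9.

Expand x = 76/35 as a continued fraction with the Euclidean algorithm:
  76 = 2*35 + 6, so a_0 = 2.
  35 = 5*6 + 5, so a_1 = 5.
  6 = 1*5 + 1, so a_2 = 1.
  5 = 5*1 + 0, so a_3 = 5.
so x = [2; 5, 1, 5].
Convergents (p_i = a_i*p_{i-1} + p_{i-2}, q_i = a_i*q_{i-1} + q_{i-2} with p_{-2}=0, p_{-1}=1, q_{-2}=1, q_{-1}=0), until the denominator exceeds 9:
  i=0: a_0=2, p_0 = 2*1 + 0 = 2, q_0 = 2*0 + 1 = 1.
  i=1: a_1=5, p_1 = 5*2 + 1 = 11, q_1 = 5*1 + 0 = 5.
  i=2: a_2=1, p_2 = 1*11 + 2 = 13, q_2 = 1*5 + 1 = 6.
  i=3: a_3=5, p_3 = 5*13 + 11 = 76, q_3 = 5*6 + 5 = 35.
q_3 = 35 > 9, so the last convergent with denominator <= 9 is p_2/q_2 = 13/6.
The closest fraction with denominator <= 9 is either p_2/q_2 or the intermediate fraction (k*p_2 + p_1)/(k*q_2 + q_1) with the largest k >= 1 whose denominator stays <= 9; these approach x as k grows, and every other convergent or intermediate fraction in range is farther away.
Largest k: floor((9 - q_1)/q_2) = floor((9 - 5)/6) = 0.
Since k = 0, no intermediate fraction beyond p_2/q_2 has denominator <= 9, so the convergent 13/6 is the closest (its error is |76*6 - 13*35|/(35*6) = 1/210).

13/6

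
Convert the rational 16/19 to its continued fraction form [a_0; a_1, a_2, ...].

Run the Euclidean algorithm on 16 and 19; the successive quotients are the partial quotients a_0, a_1, ... (each step inverts the fractional part left over by the previous one):
  16 = 0*19 + 16, so a_0 = 0.
  19 = 1*16 + 3, so a_1 = 1.
  16 = 5*3 + 1, so a_2 = 5.
  3 = 3*1 + 0, so a_3 = 3.
The remainder reaches 0 after 4 divisions, so the expansion has 4 partial quotients, read off in order.

[0; 1, 5, 3]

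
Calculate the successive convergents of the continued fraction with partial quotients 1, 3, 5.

1/1, 4/3, 21/16

Using the convergent recurrence p_i = a_i*p_{i-1} + p_{i-2}, q_i = a_i*q_{i-1} + q_{i-2} with p_{-2}=0, p_{-1}=1, q_{-2}=1, q_{-1}=0:
  i=0: a_0=1, p_0 = 1*1 + 0 = 1, q_0 = 1*0 + 1 = 1.
  i=1: a_1=3, p_1 = 3*1 + 1 = 4, q_1 = 3*1 + 0 = 3.
  i=2: a_2=5, p_2 = 5*4 + 1 = 21, q_2 = 5*3 + 1 = 16.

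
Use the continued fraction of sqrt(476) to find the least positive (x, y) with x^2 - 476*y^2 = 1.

(x, y) = (28799, 1320)

First expand sqrt(476) as a continued fraction. With x_i = (sqrt(476) + m_i)/d_i and (m_0, d_0) = (0, 1): a_0 = floor(sqrt(476)) = 21, since 21^2 = 441 <= 476 < 484 = 22^2.
Iterate m_{i+1} = d_i*a_i - m_i, d_{i+1} = (476 - m_{i+1}^2)/d_i, a_{i+1} = floor((a_0 + m_{i+1})/d_{i+1}):
  m_1 = 1*21 - 0 = 21, d_1 = (476 - 21^2)/1 = 35/1 = 35, a_1 = floor((21 + 21)/35) = 1.
  m_2 = 35*1 - 21 = 14, d_2 = (476 - 14^2)/35 = 280/35 = 8, a_2 = floor((21 + 14)/8) = 4.
  m_3 = 8*4 - 14 = 18, d_3 = (476 - 18^2)/8 = 152/8 = 19, a_3 = floor((21 + 18)/19) = 2.
  m_4 = 19*2 - 18 = 20, d_4 = (476 - 20^2)/19 = 76/19 = 4, a_4 = floor((21 + 20)/4) = 10.
  m_5 = 4*10 - 20 = 20, d_5 = (476 - 20^2)/4 = 76/4 = 19, a_5 = floor((21 + 20)/19) = 2.
  m_6 = 19*2 - 20 = 18, d_6 = (476 - 18^2)/19 = 152/19 = 8, a_6 = floor((21 + 18)/8) = 4.
  m_7 = 8*4 - 18 = 14, d_7 = (476 - 14^2)/8 = 280/8 = 35, a_7 = floor((21 + 14)/35) = 1.
  m_8 = 35*1 - 14 = 21, d_8 = (476 - 21^2)/35 = 35/35 = 1, a_8 = floor((21 + 21)/1) = 42.
  m_9 = 1*42 - 21 = 21, d_9 = (476 - 21^2)/1 = 35/1 = 35: (m_9, d_9) = (m_1, d_1) = (21, 35), so from here the quotients repeat a_1, ..., a_8; the period length is 8.
So sqrt(476) = [21; (1, 4, 2, 10, 2, 4, 1, 42)] with period length k = 8.
k is even, so the fundamental solution of x^2 - 476y^2 = 1 is (p_{k-1}, q_{k-1}) = (p_7, q_7); compute convergents through index 7.
Convergents (p_i = a_i*p_{i-1} + p_{i-2}, q_i = a_i*q_{i-1} + q_{i-2} with p_{-2}=0, p_{-1}=1, q_{-2}=1, q_{-1}=0):
  i=0: a_0=21, p_0 = 21*1 + 0 = 21, q_0 = 21*0 + 1 = 1.
  i=1: a_1=1, p_1 = 1*21 + 1 = 22, q_1 = 1*1 + 0 = 1.
  i=2: a_2=4, p_2 = 4*22 + 21 = 109, q_2 = 4*1 + 1 = 5.
  i=3: a_3=2, p_3 = 2*109 + 22 = 240, q_3 = 2*5 + 1 = 11.
  i=4: a_4=10, p_4 = 10*240 + 109 = 2509, q_4 = 10*11 + 5 = 115.
  i=5: a_5=2, p_5 = 2*2509 + 240 = 5258, q_5 = 2*115 + 11 = 241.
  i=6: a_6=4, p_6 = 4*5258 + 2509 = 23541, q_6 = 4*241 + 115 = 1079.
  i=7: a_7=1, p_7 = 1*23541 + 5258 = 28799, q_7 = 1*1079 + 241 = 1320.
Check: 28799^2 - 476*1320^2 = 829382401 - 829382400 = 1, so (x, y) = (28799, 1320) solves the equation, and by the theorem it is the least positive solution.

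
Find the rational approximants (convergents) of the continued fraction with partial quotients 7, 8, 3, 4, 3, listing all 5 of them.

7/1, 57/8, 178/25, 769/108, 2485/349

Using the convergent recurrence p_i = a_i*p_{i-1} + p_{i-2}, q_i = a_i*q_{i-1} + q_{i-2} with p_{-2}=0, p_{-1}=1, q_{-2}=1, q_{-1}=0:
  i=0: a_0=7, p_0 = 7*1 + 0 = 7, q_0 = 7*0 + 1 = 1.
  i=1: a_1=8, p_1 = 8*7 + 1 = 57, q_1 = 8*1 + 0 = 8.
  i=2: a_2=3, p_2 = 3*57 + 7 = 178, q_2 = 3*8 + 1 = 25.
  i=3: a_3=4, p_3 = 4*178 + 57 = 769, q_3 = 4*25 + 8 = 108.
  i=4: a_4=3, p_4 = 3*769 + 178 = 2485, q_4 = 3*108 + 25 = 349.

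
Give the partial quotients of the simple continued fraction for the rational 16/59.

Run the Euclidean algorithm on 16 and 59; the successive quotients are the partial quotients a_0, a_1, ... (each step inverts the fractional part left over by the previous one):
  16 = 0*59 + 16, so a_0 = 0.
  59 = 3*16 + 11, so a_1 = 3.
  16 = 1*11 + 5, so a_2 = 1.
  11 = 2*5 + 1, so a_3 = 2.
  5 = 5*1 + 0, so a_4 = 5.
The remainder reaches 0 after 5 divisions, so the expansion has 5 partial quotients, read off in order.

[0; 3, 1, 2, 5]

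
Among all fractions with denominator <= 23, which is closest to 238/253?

Expand x = 238/253 as a continued fraction with the Euclidean algorithm:
  238 = 0*253 + 238, so a_0 = 0.
  253 = 1*238 + 15, so a_1 = 1.
  238 = 15*15 + 13, so a_2 = 15.
  15 = 1*13 + 2, so a_3 = 1.
  13 = 6*2 + 1, so a_4 = 6.
  2 = 2*1 + 0, so a_5 = 2.
so x = [0; 1, 15, 1, 6, 2].
Convergents (p_i = a_i*p_{i-1} + p_{i-2}, q_i = a_i*q_{i-1} + q_{i-2} with p_{-2}=0, p_{-1}=1, q_{-2}=1, q_{-1}=0), until the denominator exceeds 23:
  i=0: a_0=0, p_0 = 0*1 + 0 = 0, q_0 = 0*0 + 1 = 1.
  i=1: a_1=1, p_1 = 1*0 + 1 = 1, q_1 = 1*1 + 0 = 1.
  i=2: a_2=15, p_2 = 15*1 + 0 = 15, q_2 = 15*1 + 1 = 16.
  i=3: a_3=1, p_3 = 1*15 + 1 = 16, q_3 = 1*16 + 1 = 17.
  i=4: a_4=6, p_4 = 6*16 + 15 = 111, q_4 = 6*17 + 16 = 118.
q_4 = 118 > 23, so the last convergent with denominator <= 23 is p_3/q_3 = 16/17.
The closest fraction with denominator <= 23 is either p_3/q_3 or the intermediate fraction (k*p_3 + p_2)/(k*q_3 + q_2) with the largest k >= 1 whose denominator stays <= 23; these approach x as k grows, and every other convergent or intermediate fraction in range is farther away.
Largest k: floor((23 - q_2)/q_3) = floor((23 - 16)/17) = 0.
Since k = 0, no intermediate fraction beyond p_3/q_3 has denominator <= 23, so the convergent 16/17 is the closest (its error is |238*17 - 16*253|/(253*17) = 2/4301).

16/17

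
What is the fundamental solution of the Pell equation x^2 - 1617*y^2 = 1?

First expand sqrt(1617) as a continued fraction. With x_i = (sqrt(1617) + m_i)/d_i and (m_0, d_0) = (0, 1): a_0 = floor(sqrt(1617)) = 40, since 40^2 = 1600 <= 1617 < 1681 = 41^2.
Iterate m_{i+1} = d_i*a_i - m_i, d_{i+1} = (1617 - m_{i+1}^2)/d_i, a_{i+1} = floor((a_0 + m_{i+1})/d_{i+1}):
  m_1 = 1*40 - 0 = 40, d_1 = (1617 - 40^2)/1 = 17/1 = 17, a_1 = floor((40 + 40)/17) = 4.
  m_2 = 17*4 - 40 = 28, d_2 = (1617 - 28^2)/17 = 833/17 = 49, a_2 = floor((40 + 28)/49) = 1.
  m_3 = 49*1 - 28 = 21, d_3 = (1617 - 21^2)/49 = 1176/49 = 24, a_3 = floor((40 + 21)/24) = 2.
  m_4 = 24*2 - 21 = 27, d_4 = (1617 - 27^2)/24 = 888/24 = 37, a_4 = floor((40 + 27)/37) = 1.
  m_5 = 37*1 - 27 = 10, d_5 = (1617 - 10^2)/37 = 1517/37 = 41, a_5 = floor((40 + 10)/41) = 1.
  m_6 = 41*1 - 10 = 31, d_6 = (1617 - 31^2)/41 = 656/41 = 16, a_6 = floor((40 + 31)/16) = 4.
  m_7 = 16*4 - 31 = 33, d_7 = (1617 - 33^2)/16 = 528/16 = 33, a_7 = floor((40 + 33)/33) = 2.
  m_8 = 33*2 - 33 = 33, d_8 = (1617 - 33^2)/33 = 528/33 = 16, a_8 = floor((40 + 33)/16) = 4.
  m_9 = 16*4 - 33 = 31, d_9 = (1617 - 31^2)/16 = 656/16 = 41, a_9 = floor((40 + 31)/41) = 1.
  m_10 = 41*1 - 31 = 10, d_10 = (1617 - 10^2)/41 = 1517/41 = 37, a_10 = floor((40 + 10)/37) = 1.
  m_11 = 37*1 - 10 = 27, d_11 = (1617 - 27^2)/37 = 888/37 = 24, a_11 = floor((40 + 27)/24) = 2.
  m_12 = 24*2 - 27 = 21, d_12 = (1617 - 21^2)/24 = 1176/24 = 49, a_12 = floor((40 + 21)/49) = 1.
  m_13 = 49*1 - 21 = 28, d_13 = (1617 - 28^2)/49 = 833/49 = 17, a_13 = floor((40 + 28)/17) = 4.
  m_14 = 17*4 - 28 = 40, d_14 = (1617 - 40^2)/17 = 17/17 = 1, a_14 = floor((40 + 40)/1) = 80.
  m_15 = 1*80 - 40 = 40, d_15 = (1617 - 40^2)/1 = 17/1 = 17: (m_15, d_15) = (m_1, d_1) = (40, 17), so from here the quotients repeat a_1, ..., a_14; the period length is 14.
So sqrt(1617) = [40; (4, 1, 2, 1, 1, 4, 2, 4, 1, 1, 2, 1, 4, 80)] with period length k = 14.
k is even, so the fundamental solution of x^2 - 1617y^2 = 1 is (p_{k-1}, q_{k-1}) = (p_13, q_13); compute convergents through index 13.
Convergents (p_i = a_i*p_{i-1} + p_{i-2}, q_i = a_i*q_{i-1} + q_{i-2} with p_{-2}=0, p_{-1}=1, q_{-2}=1, q_{-1}=0):
  i=0: a_0=40, p_0 = 40*1 + 0 = 40, q_0 = 40*0 + 1 = 1.
  i=1: a_1=4, p_1 = 4*40 + 1 = 161, q_1 = 4*1 + 0 = 4.
  i=2: a_2=1, p_2 = 1*161 + 40 = 201, q_2 = 1*4 + 1 = 5.
  i=3: a_3=2, p_3 = 2*201 + 161 = 563, q_3 = 2*5 + 4 = 14.
  i=4: a_4=1, p_4 = 1*563 + 201 = 764, q_4 = 1*14 + 5 = 19.
  i=5: a_5=1, p_5 = 1*764 + 563 = 1327, q_5 = 1*19 + 14 = 33.
  i=6: a_6=4, p_6 = 4*1327 + 764 = 6072, q_6 = 4*33 + 19 = 151.
  i=7: a_7=2, p_7 = 2*6072 + 1327 = 13471, q_7 = 2*151 + 33 = 335.
  i=8: a_8=4, p_8 = 4*13471 + 6072 = 59956, q_8 = 4*335 + 151 = 1491.
  i=9: a_9=1, p_9 = 1*59956 + 13471 = 73427, q_9 = 1*1491 + 335 = 1826.
  i=10: a_10=1, p_10 = 1*73427 + 59956 = 133383, q_10 = 1*1826 + 1491 = 3317.
  i=11: a_11=2, p_11 = 2*133383 + 73427 = 340193, q_11 = 2*3317 + 1826 = 8460.
  i=12: a_12=1, p_12 = 1*340193 + 133383 = 473576, q_12 = 1*8460 + 3317 = 11777.
  i=13: a_13=4, p_13 = 4*473576 + 340193 = 2234497, q_13 = 4*11777 + 8460 = 55568.
Check: 2234497^2 - 1617*55568^2 = 4992976843009 - 4992976843008 = 1, so (x, y) = (2234497, 55568) solves the equation, and by the theorem it is the least positive solution.

(x, y) = (2234497, 55568)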